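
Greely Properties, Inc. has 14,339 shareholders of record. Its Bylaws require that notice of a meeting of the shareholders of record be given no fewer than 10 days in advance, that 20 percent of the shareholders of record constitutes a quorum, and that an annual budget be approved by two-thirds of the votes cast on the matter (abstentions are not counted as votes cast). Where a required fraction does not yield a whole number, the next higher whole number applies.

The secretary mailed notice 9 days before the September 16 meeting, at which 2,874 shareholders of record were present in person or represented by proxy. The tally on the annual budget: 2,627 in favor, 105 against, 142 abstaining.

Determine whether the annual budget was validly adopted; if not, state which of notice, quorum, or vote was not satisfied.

Notice: 9 days given; 10 required. Not satisfied.
Quorum: 20% of 14,339 = 2,867.80, rounded up to 2,868; 2,874 present. Satisfied.
Vote: requires two-thirds of the votes cast (2,874 − 142 abstaining = 2,732); 2/3 of 2732 = 1821.33, rounded up to 1822, so 1,822 needed; 2,627 in favor. Satisfied.

Invalid — notice requirement not satisfied.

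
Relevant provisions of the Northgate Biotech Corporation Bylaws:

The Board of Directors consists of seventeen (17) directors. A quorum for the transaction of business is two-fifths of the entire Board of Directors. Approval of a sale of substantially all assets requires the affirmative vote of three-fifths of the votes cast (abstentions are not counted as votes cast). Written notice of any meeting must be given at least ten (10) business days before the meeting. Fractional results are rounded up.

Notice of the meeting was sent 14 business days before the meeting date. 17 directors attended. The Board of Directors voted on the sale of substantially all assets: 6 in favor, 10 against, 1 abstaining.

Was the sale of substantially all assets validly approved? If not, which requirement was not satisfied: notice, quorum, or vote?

Notice: 14 business days given; 10 required (14 ≥ 10). Satisfied.
Quorum: 17 present; quorum is 7. Satisfied.
Vote: the sale of substantially all assets requires three-fifths of the votes cast (17 present − 1 abstaining = 16). 3/5 of 16 = 9.60, rounded up to 10, so 10 affirmative votes are needed; 6 voted in favor. Not satisfied.

Invalid — vote requirement not satisfied.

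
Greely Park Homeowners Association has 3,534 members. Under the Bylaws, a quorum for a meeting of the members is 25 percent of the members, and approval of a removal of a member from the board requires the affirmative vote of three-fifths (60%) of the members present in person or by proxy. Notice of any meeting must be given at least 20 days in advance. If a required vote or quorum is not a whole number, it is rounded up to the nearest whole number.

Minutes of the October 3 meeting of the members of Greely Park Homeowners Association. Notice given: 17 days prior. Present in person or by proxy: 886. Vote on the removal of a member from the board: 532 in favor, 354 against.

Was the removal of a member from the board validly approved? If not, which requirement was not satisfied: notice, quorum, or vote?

Invalid — notice requirement not satisfied.

Notice: 17 days given; 20 required. Not satisfied.
Quorum: 25% of 3,534 = 883.50, rounded up to 884; 886 present. Satisfied.
Vote: requires three-fifths of those present (886); 3/5 of 886 = 531.60, rounded up to 532, so 532 needed; 532 in favor. Satisfied.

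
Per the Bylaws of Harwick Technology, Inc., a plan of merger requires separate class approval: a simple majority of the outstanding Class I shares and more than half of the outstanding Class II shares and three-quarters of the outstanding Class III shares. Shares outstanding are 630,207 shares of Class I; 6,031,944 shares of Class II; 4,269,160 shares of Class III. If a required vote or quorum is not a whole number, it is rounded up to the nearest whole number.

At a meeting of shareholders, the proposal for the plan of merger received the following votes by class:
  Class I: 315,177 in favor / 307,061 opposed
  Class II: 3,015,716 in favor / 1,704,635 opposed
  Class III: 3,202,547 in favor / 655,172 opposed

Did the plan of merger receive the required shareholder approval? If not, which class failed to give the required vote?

Not approved — the Class II shares did not give the required vote.

Class I: a majority of 630207 is 315104; 315,104 required, 315,177 in favor — approved.
Class II: a majority of 6031944 is 3015973; 3,015,973 required, 3,015,716 in favor — not approved.
Class III: 3/4 of 4269160 = 3201870; 3,201,870 required, 3,202,547 in favor — approved.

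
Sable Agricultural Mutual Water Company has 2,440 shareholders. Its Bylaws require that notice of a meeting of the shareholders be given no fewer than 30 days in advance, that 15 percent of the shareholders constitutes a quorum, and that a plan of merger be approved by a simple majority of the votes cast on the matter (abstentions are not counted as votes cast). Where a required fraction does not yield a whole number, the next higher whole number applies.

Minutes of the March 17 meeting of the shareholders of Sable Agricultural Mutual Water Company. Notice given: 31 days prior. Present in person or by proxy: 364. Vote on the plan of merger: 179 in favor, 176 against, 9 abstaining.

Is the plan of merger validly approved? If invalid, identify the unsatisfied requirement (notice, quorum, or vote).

Notice: 31 days given; 30 required. Satisfied.
Quorum: 15% of 2,440 = 366; 364 present. Not satisfied.
Vote: requires a majority of the votes cast (364 − 9 abstaining = 355); a majority of 355 is 178, so 178 needed; 179 in favor. Satisfied.

Invalid — quorum requirement not satisfied.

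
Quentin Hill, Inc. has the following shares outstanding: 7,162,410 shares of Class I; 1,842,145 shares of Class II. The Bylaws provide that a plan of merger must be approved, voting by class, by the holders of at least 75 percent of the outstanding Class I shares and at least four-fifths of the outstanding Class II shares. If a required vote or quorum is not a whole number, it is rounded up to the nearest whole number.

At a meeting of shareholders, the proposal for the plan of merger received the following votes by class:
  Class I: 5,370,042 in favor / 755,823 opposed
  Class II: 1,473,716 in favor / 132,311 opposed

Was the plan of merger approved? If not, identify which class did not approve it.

Class I: 3/4 of 7162410 = 5371807.50, rounded up to 5371808; 5,371,808 required, 5,370,042 in favor — not approved.
Class II: 4/5 of 1842145 = 1473716; 1,473,716 required, 1,473,716 in favor — approved.

Not approved — the Class I shares did not give the required vote.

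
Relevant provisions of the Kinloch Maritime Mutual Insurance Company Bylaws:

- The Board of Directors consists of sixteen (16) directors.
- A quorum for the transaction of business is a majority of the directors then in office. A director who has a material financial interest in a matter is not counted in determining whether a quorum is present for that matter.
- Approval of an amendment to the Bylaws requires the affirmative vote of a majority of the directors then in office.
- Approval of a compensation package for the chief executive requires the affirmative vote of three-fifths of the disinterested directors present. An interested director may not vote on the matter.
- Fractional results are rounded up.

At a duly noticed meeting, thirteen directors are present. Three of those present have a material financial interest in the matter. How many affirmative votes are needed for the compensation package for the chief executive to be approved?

6

The compensation package for the chief executive requires three-fifths of the disinterested directors present (13 − 3 = 10).
3/5 of 10 = 6.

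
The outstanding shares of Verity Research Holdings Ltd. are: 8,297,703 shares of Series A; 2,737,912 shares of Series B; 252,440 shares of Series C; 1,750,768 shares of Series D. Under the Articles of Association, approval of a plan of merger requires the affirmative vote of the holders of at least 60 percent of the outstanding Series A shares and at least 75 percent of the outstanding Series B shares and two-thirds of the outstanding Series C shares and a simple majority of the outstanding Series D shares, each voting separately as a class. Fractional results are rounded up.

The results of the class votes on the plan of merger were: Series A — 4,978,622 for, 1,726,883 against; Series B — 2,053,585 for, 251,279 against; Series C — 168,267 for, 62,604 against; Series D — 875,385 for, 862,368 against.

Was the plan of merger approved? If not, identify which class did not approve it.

Series A: 3/5 of 8297703 = 4978621.80, rounded up to 4978622; 4,978,622 required, 4,978,622 in favor — approved.
Series B: 3/4 of 2737912 = 2053434; 2,053,434 required, 2,053,585 in favor — approved.
Series C: 2/3 of 252440 = 168293.33, rounded up to 168294; 168,294 required, 168,267 in favor — not approved.
Series D: a majority of 1750768 is 875385; 875,385 required, 875,385 in favor — approved.

Not approved — the Series C shares did not give the required vote.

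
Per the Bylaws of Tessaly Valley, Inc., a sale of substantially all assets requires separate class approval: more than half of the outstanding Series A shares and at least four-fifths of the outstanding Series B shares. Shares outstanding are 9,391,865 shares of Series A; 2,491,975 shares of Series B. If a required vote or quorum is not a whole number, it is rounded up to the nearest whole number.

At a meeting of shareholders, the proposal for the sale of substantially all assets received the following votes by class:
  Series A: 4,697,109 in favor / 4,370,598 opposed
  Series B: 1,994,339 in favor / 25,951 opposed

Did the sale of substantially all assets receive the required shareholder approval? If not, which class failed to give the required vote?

Approved — every class gave the required vote.

Series A: a majority of 9391865 is 4695933; 4,695,933 required, 4,697,109 in favor — approved.
Series B: 4/5 of 2491975 = 1993580; 1,993,580 required, 1,994,339 in favor — approved.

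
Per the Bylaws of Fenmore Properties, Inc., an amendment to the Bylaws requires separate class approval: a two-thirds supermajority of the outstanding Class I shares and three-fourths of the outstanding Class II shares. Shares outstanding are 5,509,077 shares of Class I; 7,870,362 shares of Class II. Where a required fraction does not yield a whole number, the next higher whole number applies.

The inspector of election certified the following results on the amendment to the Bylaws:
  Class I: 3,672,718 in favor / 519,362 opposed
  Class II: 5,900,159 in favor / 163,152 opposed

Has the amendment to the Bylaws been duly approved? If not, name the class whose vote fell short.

Class I: 2/3 of 5509077 = 3672718; 3,672,718 required, 3,672,718 in favor — approved.
Class II: 3/4 of 7870362 = 5902771.50, rounded up to 5902772; 5,902,772 required, 5,900,159 in favor — not approved.

Not approved — the Class II shares did not give the required vote.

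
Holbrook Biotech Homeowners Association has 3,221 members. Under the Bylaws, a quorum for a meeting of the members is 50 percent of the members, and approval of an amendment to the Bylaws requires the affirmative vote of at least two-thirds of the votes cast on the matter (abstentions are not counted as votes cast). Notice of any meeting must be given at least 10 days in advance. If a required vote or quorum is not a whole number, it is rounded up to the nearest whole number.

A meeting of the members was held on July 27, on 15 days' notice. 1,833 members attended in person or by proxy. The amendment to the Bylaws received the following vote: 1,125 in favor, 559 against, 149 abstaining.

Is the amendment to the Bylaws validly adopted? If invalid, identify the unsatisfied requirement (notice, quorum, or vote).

Notice: 15 days given; 10 required. Satisfied.
Quorum: 50% of 3,221 = 1,610.50, rounded up to 1,611; 1,833 present. Satisfied.
Vote: requires two-thirds of the votes cast (1,833 − 149 abstaining = 1,684); 2/3 of 1684 = 1122.67, rounded up to 1123, so 1,123 needed; 1,125 in favor. Satisfied.

Valid — all requirements satisfied.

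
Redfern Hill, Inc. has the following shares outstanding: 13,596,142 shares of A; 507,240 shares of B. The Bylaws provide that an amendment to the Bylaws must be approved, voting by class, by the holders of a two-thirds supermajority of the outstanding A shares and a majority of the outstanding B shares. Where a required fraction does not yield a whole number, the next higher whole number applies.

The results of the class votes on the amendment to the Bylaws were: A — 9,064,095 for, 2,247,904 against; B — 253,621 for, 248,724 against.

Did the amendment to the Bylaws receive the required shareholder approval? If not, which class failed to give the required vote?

A: 2/3 of 13596142 = 9064094.67, rounded up to 9064095; 9,064,095 required, 9,064,095 in favor — approved.
B: a majority of 507240 is 253621; 253,621 required, 253,621 in favor — approved.

Approved — every class gave the required vote.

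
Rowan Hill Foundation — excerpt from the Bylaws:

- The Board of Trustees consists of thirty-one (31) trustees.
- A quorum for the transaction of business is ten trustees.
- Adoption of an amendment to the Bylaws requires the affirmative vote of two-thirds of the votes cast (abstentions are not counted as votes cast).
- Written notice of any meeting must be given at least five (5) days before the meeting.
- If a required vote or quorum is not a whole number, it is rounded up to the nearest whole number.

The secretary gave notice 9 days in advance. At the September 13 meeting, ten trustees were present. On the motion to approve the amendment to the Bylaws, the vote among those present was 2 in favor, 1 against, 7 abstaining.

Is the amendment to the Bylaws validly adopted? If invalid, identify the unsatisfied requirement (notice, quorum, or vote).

Notice: 9 days given; 5 required (9 ≥ 5). Satisfied.
Quorum: 10 present; quorum is 10. Satisfied.
Vote: the amendment to the Bylaws requires two-thirds of the votes cast (10 present − 7 abstaining = 3). 2/3 of 3 = 2, so 2 affirmative votes are needed; 2 voted in favor. Satisfied.

Valid — all requirements satisfied.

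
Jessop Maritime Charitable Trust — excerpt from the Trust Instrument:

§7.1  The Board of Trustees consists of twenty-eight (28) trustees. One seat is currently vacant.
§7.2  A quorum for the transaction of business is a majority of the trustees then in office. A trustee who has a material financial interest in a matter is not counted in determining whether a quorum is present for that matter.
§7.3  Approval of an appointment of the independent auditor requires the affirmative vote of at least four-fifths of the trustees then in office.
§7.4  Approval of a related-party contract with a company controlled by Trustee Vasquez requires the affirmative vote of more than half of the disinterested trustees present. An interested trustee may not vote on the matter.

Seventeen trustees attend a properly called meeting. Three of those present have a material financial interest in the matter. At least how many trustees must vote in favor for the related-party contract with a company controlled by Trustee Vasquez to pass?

8

The related-party contract with a company controlled by Trustee Vasquez requires a majority of the disinterested trustees present (17 − 3 = 14).
A majority of 14 is 8.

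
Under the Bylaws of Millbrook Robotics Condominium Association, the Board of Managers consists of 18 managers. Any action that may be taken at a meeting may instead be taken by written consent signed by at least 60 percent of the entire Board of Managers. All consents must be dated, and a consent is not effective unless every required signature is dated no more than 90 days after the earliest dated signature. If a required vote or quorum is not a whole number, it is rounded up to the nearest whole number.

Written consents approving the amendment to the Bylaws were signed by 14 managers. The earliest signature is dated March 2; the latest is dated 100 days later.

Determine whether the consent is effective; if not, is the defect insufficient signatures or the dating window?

Signatures required: at least 60 percent of 18 — 3/5 of 18 = 10.80, rounded up to 11, so 11 needed; 14 signed. Sufficient.
Dating window: the latest signature is 100 days after the earliest; the limit is 90 days. Outside the window.

Not effective — dating-window requirement not satisfied.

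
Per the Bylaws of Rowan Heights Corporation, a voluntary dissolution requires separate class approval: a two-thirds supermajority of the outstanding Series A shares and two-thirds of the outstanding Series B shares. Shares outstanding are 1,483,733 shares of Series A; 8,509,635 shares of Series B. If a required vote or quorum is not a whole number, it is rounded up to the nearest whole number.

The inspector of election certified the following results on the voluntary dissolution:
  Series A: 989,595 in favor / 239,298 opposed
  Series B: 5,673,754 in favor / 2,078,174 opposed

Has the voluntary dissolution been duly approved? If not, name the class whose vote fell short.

Approved — every class gave the required vote.

Series A: 2/3 of 1483733 = 989155.33, rounded up to 989156; 989,156 required, 989,595 in favor — approved.
Series B: 2/3 of 8509635 = 5673090; 5,673,090 required, 5,673,754 in favor — approved.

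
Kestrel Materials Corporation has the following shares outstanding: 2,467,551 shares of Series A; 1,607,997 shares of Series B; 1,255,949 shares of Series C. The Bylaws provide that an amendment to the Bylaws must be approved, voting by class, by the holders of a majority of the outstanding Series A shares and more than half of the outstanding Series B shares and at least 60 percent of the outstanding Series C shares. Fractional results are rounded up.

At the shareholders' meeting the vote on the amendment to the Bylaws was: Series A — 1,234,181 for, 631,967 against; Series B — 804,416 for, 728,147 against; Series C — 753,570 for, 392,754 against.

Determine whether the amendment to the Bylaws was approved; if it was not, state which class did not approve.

Series A: a majority of 2467551 is 1233776; 1,233,776 required, 1,234,181 in favor — approved.
Series B: a majority of 1607997 is 803999; 803,999 required, 804,416 in favor — approved.
Series C: 3/5 of 1255949 = 753569.40, rounded up to 753570; 753,570 required, 753,570 in favor — approved.

Approved — every class gave the required vote.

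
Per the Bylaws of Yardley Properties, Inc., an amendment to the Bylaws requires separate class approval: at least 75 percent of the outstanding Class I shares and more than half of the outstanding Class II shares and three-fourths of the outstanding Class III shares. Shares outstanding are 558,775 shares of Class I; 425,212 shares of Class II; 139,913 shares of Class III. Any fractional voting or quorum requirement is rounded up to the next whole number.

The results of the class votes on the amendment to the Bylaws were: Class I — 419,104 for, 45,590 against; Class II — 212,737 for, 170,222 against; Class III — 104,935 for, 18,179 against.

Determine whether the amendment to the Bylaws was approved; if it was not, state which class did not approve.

Approved — every class gave the required vote.

Class I: 3/4 of 558775 = 419081.25, rounded up to 419082; 419,082 required, 419,104 in favor — approved.
Class II: a majority of 425212 is 212607; 212,607 required, 212,737 in favor — approved.
Class III: 3/4 of 139913 = 104934.75, rounded up to 104935; 104,935 required, 104,935 in favor — approved.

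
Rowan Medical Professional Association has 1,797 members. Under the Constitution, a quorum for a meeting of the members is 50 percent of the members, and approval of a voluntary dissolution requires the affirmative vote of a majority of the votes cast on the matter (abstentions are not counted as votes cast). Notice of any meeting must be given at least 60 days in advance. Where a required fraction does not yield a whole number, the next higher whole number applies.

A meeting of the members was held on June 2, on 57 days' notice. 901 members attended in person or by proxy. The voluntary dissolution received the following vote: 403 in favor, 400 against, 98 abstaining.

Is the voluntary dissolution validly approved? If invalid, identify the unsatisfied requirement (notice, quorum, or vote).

Notice: 57 days given; 60 required. Not satisfied.
Quorum: 50% of 1,797 = 898.50, rounded up to 899; 901 present. Satisfied.
Vote: requires a majority of the votes cast (901 − 98 abstaining = 803); a majority of 803 is 402, so 402 needed; 403 in favor. Satisfied.

Invalid — notice requirement not satisfied.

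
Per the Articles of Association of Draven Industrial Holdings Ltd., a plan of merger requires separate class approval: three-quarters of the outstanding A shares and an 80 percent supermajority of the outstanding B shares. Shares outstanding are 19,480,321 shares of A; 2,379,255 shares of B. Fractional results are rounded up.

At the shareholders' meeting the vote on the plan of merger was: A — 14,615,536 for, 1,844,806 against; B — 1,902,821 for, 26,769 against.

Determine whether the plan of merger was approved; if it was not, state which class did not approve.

Not approved — the B shares did not give the required vote.

A: 3/4 of 19480321 = 14610240.75, rounded up to 14610241; 14,610,241 required, 14,615,536 in favor — approved.
B: 4/5 of 2379255 = 1903404; 1,903,404 required, 1,902,821 in favor — not approved.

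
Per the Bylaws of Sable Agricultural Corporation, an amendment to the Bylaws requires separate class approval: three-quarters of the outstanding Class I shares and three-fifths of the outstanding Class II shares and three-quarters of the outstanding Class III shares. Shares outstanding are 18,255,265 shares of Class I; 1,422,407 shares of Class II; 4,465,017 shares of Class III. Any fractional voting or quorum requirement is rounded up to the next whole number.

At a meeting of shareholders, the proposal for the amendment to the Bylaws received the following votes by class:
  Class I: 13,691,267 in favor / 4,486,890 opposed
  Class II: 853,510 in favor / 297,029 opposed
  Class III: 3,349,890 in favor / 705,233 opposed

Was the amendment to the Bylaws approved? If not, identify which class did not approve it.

Not approved — the Class I shares did not give the required vote.

Class I: 3/4 of 18255265 = 13691448.75, rounded up to 13691449; 13,691,449 required, 13,691,267 in favor — not approved.
Class II: 3/5 of 1422407 = 853444.20, rounded up to 853445; 853,445 required, 853,510 in favor — approved.
Class III: 3/4 of 4465017 = 3348762.75, rounded up to 3348763; 3,348,763 required, 3,349,890 in favor — approved.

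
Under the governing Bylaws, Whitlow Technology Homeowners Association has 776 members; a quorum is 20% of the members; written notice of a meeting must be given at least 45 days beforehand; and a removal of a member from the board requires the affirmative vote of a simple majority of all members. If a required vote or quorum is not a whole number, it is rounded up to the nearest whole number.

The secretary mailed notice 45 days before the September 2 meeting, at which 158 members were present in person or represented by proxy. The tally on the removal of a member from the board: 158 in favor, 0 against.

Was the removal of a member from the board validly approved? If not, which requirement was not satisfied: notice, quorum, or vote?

Invalid — vote requirement not satisfied.

Notice: 45 days given; 45 required. Satisfied.
Quorum: 20% of 776 = 155.20, rounded up to 156; 158 present. Satisfied.
Vote: requires a majority of all members (776); a majority of 776 is 389, so 389 needed; 158 in favor. Not satisfied.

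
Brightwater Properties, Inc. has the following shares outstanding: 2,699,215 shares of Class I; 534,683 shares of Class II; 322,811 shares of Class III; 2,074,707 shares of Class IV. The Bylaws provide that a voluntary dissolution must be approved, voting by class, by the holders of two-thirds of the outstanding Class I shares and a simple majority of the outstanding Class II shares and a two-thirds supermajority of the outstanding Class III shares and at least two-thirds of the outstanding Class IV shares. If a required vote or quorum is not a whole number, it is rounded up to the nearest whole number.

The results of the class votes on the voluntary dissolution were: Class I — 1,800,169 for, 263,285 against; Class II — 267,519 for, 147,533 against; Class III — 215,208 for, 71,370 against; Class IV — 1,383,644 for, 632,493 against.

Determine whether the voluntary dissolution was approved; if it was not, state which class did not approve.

Class I: 2/3 of 2699215 = 1799476.67, rounded up to 1799477; 1,799,477 required, 1,800,169 in favor — approved.
Class II: a majority of 534683 is 267342; 267,342 required, 267,519 in favor — approved.
Class III: 2/3 of 322811 = 215207.33, rounded up to 215208; 215,208 required, 215,208 in favor — approved.
Class IV: 2/3 of 2074707 = 1383138; 1,383,138 required, 1,383,644 in favor — approved.

Approved — every class gave the required vote.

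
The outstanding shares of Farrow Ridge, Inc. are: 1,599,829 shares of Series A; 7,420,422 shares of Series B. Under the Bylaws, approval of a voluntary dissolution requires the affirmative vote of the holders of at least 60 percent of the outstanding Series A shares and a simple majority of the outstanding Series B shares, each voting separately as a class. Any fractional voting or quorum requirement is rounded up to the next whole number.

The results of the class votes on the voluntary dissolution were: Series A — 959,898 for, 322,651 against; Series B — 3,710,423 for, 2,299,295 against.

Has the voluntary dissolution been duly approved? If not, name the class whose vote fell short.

Series A: 3/5 of 1599829 = 959897.40, rounded up to 959898; 959,898 required, 959,898 in favor — approved.
Series B: a majority of 7420422 is 3710212; 3,710,212 required, 3,710,423 in favor — approved.

Approved — every class gave the required vote.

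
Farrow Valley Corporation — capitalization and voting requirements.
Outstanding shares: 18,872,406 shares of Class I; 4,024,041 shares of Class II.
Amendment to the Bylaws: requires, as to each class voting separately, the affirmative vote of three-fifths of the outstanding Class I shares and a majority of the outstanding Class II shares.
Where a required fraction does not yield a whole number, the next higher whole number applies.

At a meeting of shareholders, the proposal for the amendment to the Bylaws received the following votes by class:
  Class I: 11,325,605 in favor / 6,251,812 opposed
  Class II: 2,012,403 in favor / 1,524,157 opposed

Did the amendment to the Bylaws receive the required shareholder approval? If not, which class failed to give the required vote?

Class I: 3/5 of 18872406 = 11323443.60, rounded up to 11323444; 11,323,444 required, 11,325,605 in favor — approved.
Class II: a majority of 4024041 is 2012021; 2,012,021 required, 2,012,403 in favor — approved.

Approved — every class gave the required vote.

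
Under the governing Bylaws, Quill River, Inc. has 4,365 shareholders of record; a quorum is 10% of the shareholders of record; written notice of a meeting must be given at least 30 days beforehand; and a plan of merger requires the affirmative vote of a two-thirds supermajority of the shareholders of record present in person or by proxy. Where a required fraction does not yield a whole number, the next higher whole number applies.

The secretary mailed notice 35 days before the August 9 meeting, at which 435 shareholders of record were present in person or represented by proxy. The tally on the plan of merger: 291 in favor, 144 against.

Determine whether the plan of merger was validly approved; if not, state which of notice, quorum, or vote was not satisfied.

Invalid — quorum requirement not satisfied.

Notice: 35 days given; 30 required. Satisfied.
Quorum: 10% of 4,365 = 436.50, rounded up to 437; 435 present. Not satisfied.
Vote: requires two-thirds of those present (435); 2/3 of 435 = 290, so 290 needed; 291 in favor. Satisfied.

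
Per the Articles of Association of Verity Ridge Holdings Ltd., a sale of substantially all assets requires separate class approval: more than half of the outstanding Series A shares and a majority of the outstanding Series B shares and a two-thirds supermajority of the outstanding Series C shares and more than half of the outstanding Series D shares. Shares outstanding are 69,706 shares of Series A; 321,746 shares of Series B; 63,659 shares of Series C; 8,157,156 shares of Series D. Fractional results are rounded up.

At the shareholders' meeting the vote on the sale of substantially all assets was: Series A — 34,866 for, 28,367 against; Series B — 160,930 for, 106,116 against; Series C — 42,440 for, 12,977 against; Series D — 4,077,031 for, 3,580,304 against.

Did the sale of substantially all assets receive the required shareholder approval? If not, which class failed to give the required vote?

Not approved — the Series D shares did not give the required vote.

Series A: a majority of 69706 is 34854; 34,854 required, 34,866 in favor — approved.
Series B: a majority of 321746 is 160874; 160,874 required, 160,930 in favor — approved.
Series C: 2/3 of 63659 = 42439.33, rounded up to 42440; 42,440 required, 42,440 in favor — approved.
Series D: a majority of 8157156 is 4078579; 4,078,579 required, 4,077,031 in favor — not approved.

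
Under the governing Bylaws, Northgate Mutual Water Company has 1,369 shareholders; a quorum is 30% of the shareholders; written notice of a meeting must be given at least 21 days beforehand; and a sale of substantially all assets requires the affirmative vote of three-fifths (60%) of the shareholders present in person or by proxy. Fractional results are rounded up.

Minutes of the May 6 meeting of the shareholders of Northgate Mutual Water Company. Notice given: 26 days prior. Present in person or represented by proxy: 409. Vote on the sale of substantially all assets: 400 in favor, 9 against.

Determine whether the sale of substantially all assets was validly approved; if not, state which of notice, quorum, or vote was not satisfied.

Invalid — quorum requirement not satisfied.

Notice: 26 days given; 21 required. Satisfied.
Quorum: 30% of 1,369 = 410.70, rounded up to 411; 409 present. Not satisfied.
Vote: requires three-fifths of those present (409); 3/5 of 409 = 245.40, rounded up to 246, so 246 needed; 400 in favor. Satisfied.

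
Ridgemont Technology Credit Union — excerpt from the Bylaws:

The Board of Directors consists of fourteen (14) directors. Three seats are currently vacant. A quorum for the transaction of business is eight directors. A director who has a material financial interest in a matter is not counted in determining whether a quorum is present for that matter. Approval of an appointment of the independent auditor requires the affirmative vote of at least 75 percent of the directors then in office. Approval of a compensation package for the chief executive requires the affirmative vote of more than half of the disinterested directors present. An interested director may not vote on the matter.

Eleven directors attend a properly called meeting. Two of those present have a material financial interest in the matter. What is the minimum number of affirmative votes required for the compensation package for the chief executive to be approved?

5

The compensation package for the chief executive requires a majority of the disinterested directors present (11 − 2 = 9).
A majority of 9 is 5.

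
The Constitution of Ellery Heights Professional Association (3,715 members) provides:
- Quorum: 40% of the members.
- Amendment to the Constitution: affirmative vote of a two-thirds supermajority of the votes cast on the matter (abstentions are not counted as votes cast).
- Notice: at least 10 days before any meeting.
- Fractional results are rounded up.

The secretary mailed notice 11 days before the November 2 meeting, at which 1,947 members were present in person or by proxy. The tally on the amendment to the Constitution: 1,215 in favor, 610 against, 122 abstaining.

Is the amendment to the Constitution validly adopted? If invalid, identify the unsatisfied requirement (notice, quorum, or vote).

Invalid — vote requirement not satisfied.

Notice: 11 days given; 10 required. Satisfied.
Quorum: 40% of 3,715 = 1,486; 1,947 present. Satisfied.
Vote: requires two-thirds of the votes cast (1,947 − 122 abstaining = 1,825); 2/3 of 1825 = 1216.67, rounded up to 1217, so 1,217 needed; 1,215 in favor. Not satisfied.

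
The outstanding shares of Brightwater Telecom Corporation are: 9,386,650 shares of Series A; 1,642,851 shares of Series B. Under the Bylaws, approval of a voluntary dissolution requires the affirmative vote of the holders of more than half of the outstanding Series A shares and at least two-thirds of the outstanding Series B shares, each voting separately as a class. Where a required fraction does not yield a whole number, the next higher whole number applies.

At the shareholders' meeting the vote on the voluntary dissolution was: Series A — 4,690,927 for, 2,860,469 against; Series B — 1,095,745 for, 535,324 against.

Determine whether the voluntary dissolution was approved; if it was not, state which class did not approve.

Not approved — the Series A shares did not give the required vote.

Series A: a majority of 9386650 is 4693326; 4,693,326 required, 4,690,927 in favor — not approved.
Series B: 2/3 of 1642851 = 1095234; 1,095,234 required, 1,095,745 in favor — approved.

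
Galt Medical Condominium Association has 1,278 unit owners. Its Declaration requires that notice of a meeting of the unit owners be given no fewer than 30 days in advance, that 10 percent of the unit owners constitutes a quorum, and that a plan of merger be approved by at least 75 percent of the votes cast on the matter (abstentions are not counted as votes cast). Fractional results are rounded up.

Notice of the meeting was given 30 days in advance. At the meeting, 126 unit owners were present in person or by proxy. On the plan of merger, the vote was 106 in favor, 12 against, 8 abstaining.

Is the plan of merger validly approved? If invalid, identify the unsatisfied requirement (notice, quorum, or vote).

Invalid — quorum requirement not satisfied.

Notice: 30 days given; 30 required. Satisfied.
Quorum: 10% of 1,278 = 127.80, rounded up to 128; 126 present. Not satisfied.
Vote: requires three-fourths of the votes cast (126 − 8 abstaining = 118); 3/4 of 118 = 88.50, rounded up to 89, so 89 needed; 106 in favor. Satisfied.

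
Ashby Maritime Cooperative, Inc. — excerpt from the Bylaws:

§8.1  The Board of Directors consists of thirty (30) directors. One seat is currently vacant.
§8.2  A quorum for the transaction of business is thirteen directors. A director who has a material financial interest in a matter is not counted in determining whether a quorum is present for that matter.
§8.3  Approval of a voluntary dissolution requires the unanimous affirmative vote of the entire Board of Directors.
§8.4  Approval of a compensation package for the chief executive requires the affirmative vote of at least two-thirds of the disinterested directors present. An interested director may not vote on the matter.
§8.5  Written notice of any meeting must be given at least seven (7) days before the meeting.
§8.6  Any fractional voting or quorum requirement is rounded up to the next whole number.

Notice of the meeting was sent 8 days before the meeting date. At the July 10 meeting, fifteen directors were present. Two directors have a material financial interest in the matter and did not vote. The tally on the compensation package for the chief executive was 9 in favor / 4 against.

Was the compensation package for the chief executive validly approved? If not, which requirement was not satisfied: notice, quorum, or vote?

Notice: 8 days given; 7 required (8 ≥ 7). Satisfied.
Quorum: 15 present, but the 2 interested directors do not count, leaving 13. Quorum is 13. Satisfied.
Vote: the compensation package for the chief executive requires two-thirds of the disinterested directors present (15 − 2 = 13). 2/3 of 13 = 8.67, rounded up to 9, so 9 affirmative votes are needed; 9 voted in favor. Satisfied.

Valid — all requirements satisfied.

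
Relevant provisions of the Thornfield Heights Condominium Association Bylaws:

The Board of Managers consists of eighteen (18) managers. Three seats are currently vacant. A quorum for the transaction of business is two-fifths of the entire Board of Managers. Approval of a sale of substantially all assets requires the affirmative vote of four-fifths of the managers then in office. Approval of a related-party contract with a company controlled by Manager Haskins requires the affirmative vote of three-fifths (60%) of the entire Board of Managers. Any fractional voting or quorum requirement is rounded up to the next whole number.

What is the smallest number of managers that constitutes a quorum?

2/5 of 18 = 7.20, rounded up to 8.

8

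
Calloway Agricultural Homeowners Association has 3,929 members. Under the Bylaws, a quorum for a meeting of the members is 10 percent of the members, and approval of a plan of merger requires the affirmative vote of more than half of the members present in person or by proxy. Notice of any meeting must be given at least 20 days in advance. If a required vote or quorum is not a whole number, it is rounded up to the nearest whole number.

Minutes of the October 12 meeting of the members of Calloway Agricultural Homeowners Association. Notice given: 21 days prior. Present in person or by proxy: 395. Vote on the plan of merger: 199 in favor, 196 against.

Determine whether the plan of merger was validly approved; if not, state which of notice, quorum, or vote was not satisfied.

Notice: 21 days given; 20 required. Satisfied.
Quorum: 10% of 3,929 = 392.90, rounded up to 393; 395 present. Satisfied.
Vote: requires a majority of those present (395); a majority of 395 is 198, so 198 needed; 199 in favor. Satisfied.

Valid — all requirements satisfied.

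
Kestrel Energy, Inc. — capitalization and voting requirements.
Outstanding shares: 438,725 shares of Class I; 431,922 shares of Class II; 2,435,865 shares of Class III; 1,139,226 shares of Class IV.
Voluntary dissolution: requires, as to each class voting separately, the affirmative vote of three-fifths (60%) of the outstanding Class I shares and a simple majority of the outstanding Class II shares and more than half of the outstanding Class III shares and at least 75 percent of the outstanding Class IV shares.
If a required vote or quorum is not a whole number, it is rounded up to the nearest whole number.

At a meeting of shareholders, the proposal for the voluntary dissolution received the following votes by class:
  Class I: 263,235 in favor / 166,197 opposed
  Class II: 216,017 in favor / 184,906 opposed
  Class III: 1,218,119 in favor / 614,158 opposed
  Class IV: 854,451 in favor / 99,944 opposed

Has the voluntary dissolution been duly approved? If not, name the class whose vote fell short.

Class I: 3/5 of 438725 = 263235; 263,235 required, 263,235 in favor — approved.
Class II: a majority of 431922 is 215962; 215,962 required, 216,017 in favor — approved.
Class III: a majority of 2435865 is 1217933; 1,217,933 required, 1,218,119 in favor — approved.
Class IV: 3/4 of 1139226 = 854419.50, rounded up to 854420; 854,420 required, 854,451 in favor — approved.

Approved — every class gave the required vote.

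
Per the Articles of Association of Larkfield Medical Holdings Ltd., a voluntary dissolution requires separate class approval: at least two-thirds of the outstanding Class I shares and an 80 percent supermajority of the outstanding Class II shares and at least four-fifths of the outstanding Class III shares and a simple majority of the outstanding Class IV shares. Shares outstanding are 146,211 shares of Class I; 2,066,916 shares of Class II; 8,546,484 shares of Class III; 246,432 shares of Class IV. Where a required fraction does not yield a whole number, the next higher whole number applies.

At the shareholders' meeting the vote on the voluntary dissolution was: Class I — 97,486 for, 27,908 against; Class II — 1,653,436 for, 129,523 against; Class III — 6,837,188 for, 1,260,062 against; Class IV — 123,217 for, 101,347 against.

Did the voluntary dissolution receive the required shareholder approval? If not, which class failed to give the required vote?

Not approved — the Class II shares did not give the required vote.

Class I: 2/3 of 146211 = 97474; 97,474 required, 97,486 in favor — approved.
Class II: 4/5 of 2066916 = 1653532.80, rounded up to 1653533; 1,653,533 required, 1,653,436 in favor — not approved.
Class III: 4/5 of 8546484 = 6837187.20, rounded up to 6837188; 6,837,188 required, 6,837,188 in favor — approved.
Class IV: a majority of 246432 is 123217; 123,217 required, 123,217 in favor — approved.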